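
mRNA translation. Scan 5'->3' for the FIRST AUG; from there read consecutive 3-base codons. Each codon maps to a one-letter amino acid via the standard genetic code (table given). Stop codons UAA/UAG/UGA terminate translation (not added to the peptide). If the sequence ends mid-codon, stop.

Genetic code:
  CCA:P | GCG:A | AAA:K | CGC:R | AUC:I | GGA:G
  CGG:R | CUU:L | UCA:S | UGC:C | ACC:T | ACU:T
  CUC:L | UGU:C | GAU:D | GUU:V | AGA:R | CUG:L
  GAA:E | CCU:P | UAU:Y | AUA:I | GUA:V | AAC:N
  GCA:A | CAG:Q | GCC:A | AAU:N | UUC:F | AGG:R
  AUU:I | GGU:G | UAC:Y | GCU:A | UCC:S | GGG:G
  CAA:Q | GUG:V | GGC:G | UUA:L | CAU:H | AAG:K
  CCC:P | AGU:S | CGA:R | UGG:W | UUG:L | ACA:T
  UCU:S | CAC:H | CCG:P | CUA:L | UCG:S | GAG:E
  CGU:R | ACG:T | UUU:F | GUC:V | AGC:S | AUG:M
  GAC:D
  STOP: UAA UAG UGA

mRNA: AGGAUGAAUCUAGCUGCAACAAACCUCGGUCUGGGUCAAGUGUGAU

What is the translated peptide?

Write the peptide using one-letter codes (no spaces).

Answer: MNLAATNLGLGQV

Derivation:
start AUG at pos 3
pos 3: AUG -> M; peptide=M
pos 6: AAU -> N; peptide=MN
pos 9: CUA -> L; peptide=MNL
pos 12: GCU -> A; peptide=MNLA
pos 15: GCA -> A; peptide=MNLAA
pos 18: ACA -> T; peptide=MNLAAT
pos 21: AAC -> N; peptide=MNLAATN
pos 24: CUC -> L; peptide=MNLAATNL
pos 27: GGU -> G; peptide=MNLAATNLG
pos 30: CUG -> L; peptide=MNLAATNLGL
pos 33: GGU -> G; peptide=MNLAATNLGLG
pos 36: CAA -> Q; peptide=MNLAATNLGLGQ
pos 39: GUG -> V; peptide=MNLAATNLGLGQV
pos 42: UGA -> STOP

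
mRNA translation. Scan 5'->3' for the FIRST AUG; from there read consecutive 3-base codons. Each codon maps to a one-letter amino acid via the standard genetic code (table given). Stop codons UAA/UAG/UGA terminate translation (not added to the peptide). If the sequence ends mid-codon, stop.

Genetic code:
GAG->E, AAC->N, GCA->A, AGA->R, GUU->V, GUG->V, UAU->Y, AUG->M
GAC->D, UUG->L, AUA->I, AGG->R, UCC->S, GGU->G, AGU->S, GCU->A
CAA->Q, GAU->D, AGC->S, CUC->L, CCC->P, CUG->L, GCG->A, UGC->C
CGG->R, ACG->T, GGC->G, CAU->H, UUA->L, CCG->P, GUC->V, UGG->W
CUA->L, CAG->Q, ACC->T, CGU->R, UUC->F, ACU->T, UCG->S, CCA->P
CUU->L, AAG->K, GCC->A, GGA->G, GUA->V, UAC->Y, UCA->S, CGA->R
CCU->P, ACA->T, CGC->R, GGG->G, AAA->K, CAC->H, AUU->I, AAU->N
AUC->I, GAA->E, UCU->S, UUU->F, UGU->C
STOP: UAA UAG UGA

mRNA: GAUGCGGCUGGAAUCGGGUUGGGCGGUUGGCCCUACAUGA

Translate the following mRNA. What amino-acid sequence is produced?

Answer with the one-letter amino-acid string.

Answer: MRLESGWAVGPT

Derivation:
start AUG at pos 1
pos 1: AUG -> M; peptide=M
pos 4: CGG -> R; peptide=MR
pos 7: CUG -> L; peptide=MRL
pos 10: GAA -> E; peptide=MRLE
pos 13: UCG -> S; peptide=MRLES
pos 16: GGU -> G; peptide=MRLESG
pos 19: UGG -> W; peptide=MRLESGW
pos 22: GCG -> A; peptide=MRLESGWA
pos 25: GUU -> V; peptide=MRLESGWAV
pos 28: GGC -> G; peptide=MRLESGWAVG
pos 31: CCU -> P; peptide=MRLESGWAVGP
pos 34: ACA -> T; peptide=MRLESGWAVGPT
pos 37: UGA -> STOP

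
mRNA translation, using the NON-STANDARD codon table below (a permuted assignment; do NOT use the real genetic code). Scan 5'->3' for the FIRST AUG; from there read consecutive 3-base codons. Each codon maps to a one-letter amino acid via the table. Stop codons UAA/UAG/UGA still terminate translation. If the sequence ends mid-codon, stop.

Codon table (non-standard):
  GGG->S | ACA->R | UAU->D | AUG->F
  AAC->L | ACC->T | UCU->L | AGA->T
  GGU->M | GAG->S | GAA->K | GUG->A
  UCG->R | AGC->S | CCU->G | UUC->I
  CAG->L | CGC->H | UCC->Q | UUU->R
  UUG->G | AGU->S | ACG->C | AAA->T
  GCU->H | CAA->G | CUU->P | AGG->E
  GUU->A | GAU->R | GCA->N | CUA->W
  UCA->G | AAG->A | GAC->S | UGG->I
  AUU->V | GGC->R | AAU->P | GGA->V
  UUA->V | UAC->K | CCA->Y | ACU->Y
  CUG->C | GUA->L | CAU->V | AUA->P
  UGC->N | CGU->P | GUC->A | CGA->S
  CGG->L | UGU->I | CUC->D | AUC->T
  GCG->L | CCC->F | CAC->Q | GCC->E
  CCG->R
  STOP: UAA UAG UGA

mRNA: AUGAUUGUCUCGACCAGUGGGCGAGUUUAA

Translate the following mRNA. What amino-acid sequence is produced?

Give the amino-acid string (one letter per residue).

start AUG at pos 0
pos 0: AUG -> F; peptide=F
pos 3: AUU -> V; peptide=FV
pos 6: GUC -> A; peptide=FVA
pos 9: UCG -> R; peptide=FVAR
pos 12: ACC -> T; peptide=FVART
pos 15: AGU -> S; peptide=FVARTS
pos 18: GGG -> S; peptide=FVARTSS
pos 21: CGA -> S; peptide=FVARTSSS
pos 24: GUU -> A; peptide=FVARTSSSA
pos 27: UAA -> STOP

Answer: FVARTSSSA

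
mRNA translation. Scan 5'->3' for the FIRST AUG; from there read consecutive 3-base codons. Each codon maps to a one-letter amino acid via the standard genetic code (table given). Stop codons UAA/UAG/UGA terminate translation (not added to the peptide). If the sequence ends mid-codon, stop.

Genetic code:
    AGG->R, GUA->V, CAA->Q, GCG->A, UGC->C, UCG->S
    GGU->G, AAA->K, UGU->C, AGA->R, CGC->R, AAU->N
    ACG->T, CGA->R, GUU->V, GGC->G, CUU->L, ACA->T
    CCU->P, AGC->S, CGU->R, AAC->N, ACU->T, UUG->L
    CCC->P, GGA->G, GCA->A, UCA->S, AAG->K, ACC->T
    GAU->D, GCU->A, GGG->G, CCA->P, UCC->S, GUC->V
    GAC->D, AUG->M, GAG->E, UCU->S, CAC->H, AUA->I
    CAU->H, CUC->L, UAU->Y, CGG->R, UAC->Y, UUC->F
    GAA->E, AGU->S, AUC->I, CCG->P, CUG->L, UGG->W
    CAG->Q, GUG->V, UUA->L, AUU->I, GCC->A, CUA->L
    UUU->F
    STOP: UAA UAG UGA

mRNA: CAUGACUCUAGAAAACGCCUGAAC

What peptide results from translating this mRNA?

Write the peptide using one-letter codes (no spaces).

start AUG at pos 1
pos 1: AUG -> M; peptide=M
pos 4: ACU -> T; peptide=MT
pos 7: CUA -> L; peptide=MTL
pos 10: GAA -> E; peptide=MTLE
pos 13: AAC -> N; peptide=MTLEN
pos 16: GCC -> A; peptide=MTLENA
pos 19: UGA -> STOP

Answer: MTLENA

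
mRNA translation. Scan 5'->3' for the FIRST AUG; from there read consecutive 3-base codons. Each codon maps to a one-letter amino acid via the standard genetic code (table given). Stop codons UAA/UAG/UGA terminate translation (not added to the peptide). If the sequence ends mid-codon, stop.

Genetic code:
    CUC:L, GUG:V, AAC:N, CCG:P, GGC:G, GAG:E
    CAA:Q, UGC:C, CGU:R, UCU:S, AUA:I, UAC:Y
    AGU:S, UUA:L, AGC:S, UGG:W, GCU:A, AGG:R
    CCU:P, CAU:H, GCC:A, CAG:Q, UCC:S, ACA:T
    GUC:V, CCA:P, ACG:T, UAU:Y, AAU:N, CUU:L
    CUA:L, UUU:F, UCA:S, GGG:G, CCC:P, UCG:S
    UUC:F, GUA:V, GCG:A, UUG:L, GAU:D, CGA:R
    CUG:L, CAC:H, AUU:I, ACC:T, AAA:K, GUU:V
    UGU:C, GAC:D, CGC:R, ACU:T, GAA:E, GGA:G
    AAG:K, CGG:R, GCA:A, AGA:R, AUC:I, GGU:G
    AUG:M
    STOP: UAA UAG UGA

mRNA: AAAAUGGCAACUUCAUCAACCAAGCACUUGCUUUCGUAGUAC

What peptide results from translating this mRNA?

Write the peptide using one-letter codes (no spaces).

Answer: MATSSTKHLLS

Derivation:
start AUG at pos 3
pos 3: AUG -> M; peptide=M
pos 6: GCA -> A; peptide=MA
pos 9: ACU -> T; peptide=MAT
pos 12: UCA -> S; peptide=MATS
pos 15: UCA -> S; peptide=MATSS
pos 18: ACC -> T; peptide=MATSST
pos 21: AAG -> K; peptide=MATSSTK
pos 24: CAC -> H; peptide=MATSSTKH
pos 27: UUG -> L; peptide=MATSSTKHL
pos 30: CUU -> L; peptide=MATSSTKHLL
pos 33: UCG -> S; peptide=MATSSTKHLLS
pos 36: UAG -> STOP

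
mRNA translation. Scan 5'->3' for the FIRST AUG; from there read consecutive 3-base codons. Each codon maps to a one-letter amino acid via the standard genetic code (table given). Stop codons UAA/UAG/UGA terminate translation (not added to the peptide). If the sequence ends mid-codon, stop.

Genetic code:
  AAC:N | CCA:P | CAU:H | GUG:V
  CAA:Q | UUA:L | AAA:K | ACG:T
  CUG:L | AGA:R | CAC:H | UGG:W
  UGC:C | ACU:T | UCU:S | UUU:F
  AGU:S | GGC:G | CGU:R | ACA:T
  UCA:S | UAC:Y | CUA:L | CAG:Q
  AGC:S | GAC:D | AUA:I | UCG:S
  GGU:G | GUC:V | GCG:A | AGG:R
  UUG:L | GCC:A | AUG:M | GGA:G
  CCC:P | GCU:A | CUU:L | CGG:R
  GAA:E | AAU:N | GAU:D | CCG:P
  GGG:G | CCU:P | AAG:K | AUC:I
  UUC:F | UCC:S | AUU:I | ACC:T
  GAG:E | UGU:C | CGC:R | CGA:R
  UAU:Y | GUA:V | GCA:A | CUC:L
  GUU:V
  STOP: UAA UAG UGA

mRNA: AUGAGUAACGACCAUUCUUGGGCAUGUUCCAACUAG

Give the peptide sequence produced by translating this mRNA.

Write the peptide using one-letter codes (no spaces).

Answer: MSNDHSWACSN

Derivation:
start AUG at pos 0
pos 0: AUG -> M; peptide=M
pos 3: AGU -> S; peptide=MS
pos 6: AAC -> N; peptide=MSN
pos 9: GAC -> D; peptide=MSND
pos 12: CAU -> H; peptide=MSNDH
pos 15: UCU -> S; peptide=MSNDHS
pos 18: UGG -> W; peptide=MSNDHSW
pos 21: GCA -> A; peptide=MSNDHSWA
pos 24: UGU -> C; peptide=MSNDHSWAC
pos 27: UCC -> S; peptide=MSNDHSWACS
pos 30: AAC -> N; peptide=MSNDHSWACSN
pos 33: UAG -> STOP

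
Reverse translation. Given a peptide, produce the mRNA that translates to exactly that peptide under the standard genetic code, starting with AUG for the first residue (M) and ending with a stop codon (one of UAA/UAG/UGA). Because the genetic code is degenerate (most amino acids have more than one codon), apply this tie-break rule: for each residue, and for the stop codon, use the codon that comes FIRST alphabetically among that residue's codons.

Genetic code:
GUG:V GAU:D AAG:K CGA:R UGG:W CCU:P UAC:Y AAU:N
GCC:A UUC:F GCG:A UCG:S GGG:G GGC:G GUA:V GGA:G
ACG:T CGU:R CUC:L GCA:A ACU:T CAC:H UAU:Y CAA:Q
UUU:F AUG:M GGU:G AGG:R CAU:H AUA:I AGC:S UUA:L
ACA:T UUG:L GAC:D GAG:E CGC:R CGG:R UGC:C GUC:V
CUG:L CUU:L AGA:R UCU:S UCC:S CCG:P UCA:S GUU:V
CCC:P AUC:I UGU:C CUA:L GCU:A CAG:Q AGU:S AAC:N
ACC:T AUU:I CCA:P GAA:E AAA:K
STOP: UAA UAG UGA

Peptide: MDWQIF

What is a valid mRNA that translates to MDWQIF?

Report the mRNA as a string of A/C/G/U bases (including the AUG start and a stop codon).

residue 1: M -> AUG (start codon)
residue 2: D codons sorted = GAC,GAU -> pick first = GAC
residue 3: W -> UGG (only codon)
residue 4: Q codons sorted = CAA,CAG -> pick first = CAA
residue 5: I codons sorted = AUA,AUC,AUU -> pick first = AUA
residue 6: F codons sorted = UUC,UUU -> pick first = UUC
terminator: stop codons sorted = UAA,UAG,UGA -> pick first = UAA

Answer: mRNA: AUGGACUGGCAAAUAUUCUAA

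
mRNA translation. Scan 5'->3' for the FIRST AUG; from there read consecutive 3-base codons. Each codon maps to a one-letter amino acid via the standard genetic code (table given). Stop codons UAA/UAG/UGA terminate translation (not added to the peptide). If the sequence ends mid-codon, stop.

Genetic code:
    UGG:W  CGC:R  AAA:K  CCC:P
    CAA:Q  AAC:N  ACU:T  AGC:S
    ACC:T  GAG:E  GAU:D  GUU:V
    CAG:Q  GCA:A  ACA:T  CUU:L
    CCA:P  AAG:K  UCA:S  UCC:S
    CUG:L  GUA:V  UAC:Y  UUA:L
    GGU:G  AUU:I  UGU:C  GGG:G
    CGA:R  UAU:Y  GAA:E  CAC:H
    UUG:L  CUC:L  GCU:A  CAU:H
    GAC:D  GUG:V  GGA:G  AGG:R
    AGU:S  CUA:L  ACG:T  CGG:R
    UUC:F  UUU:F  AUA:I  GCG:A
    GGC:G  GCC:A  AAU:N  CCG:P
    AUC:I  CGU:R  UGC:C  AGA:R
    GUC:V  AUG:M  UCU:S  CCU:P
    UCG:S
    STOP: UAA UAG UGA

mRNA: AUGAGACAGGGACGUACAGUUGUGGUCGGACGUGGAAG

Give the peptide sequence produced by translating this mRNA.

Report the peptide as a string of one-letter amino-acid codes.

Answer: MRQGRTVVVGRG

Derivation:
start AUG at pos 0
pos 0: AUG -> M; peptide=M
pos 3: AGA -> R; peptide=MR
pos 6: CAG -> Q; peptide=MRQ
pos 9: GGA -> G; peptide=MRQG
pos 12: CGU -> R; peptide=MRQGR
pos 15: ACA -> T; peptide=MRQGRT
pos 18: GUU -> V; peptide=MRQGRTV
pos 21: GUG -> V; peptide=MRQGRTVV
pos 24: GUC -> V; peptide=MRQGRTVVV
pos 27: GGA -> G; peptide=MRQGRTVVVG
pos 30: CGU -> R; peptide=MRQGRTVVVGR
pos 33: GGA -> G; peptide=MRQGRTVVVGRG
pos 36: only 2 nt remain (<3), stop (end of mRNA)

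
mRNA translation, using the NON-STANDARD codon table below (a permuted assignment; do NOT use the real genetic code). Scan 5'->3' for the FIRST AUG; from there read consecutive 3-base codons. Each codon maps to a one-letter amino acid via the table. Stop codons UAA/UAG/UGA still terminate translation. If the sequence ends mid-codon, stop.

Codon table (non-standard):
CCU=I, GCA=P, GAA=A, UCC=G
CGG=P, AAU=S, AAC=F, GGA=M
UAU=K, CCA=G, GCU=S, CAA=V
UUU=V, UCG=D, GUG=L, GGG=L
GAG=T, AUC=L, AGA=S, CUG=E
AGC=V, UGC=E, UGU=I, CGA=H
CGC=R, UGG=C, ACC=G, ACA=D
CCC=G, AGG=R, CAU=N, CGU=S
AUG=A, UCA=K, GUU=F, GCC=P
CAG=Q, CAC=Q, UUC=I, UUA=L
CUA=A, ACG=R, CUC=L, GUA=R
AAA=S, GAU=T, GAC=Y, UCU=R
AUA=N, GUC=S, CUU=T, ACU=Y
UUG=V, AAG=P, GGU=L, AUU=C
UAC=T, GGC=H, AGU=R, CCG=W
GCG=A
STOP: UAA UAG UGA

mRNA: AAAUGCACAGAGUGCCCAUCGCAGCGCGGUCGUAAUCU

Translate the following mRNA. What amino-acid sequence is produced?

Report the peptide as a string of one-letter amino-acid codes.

Answer: AQSLGLPAPD

Derivation:
start AUG at pos 2
pos 2: AUG -> A; peptide=A
pos 5: CAC -> Q; peptide=AQ
pos 8: AGA -> S; peptide=AQS
pos 11: GUG -> L; peptide=AQSL
pos 14: CCC -> G; peptide=AQSLG
pos 17: AUC -> L; peptide=AQSLGL
pos 20: GCA -> P; peptide=AQSLGLP
pos 23: GCG -> A; peptide=AQSLGLPA
pos 26: CGG -> P; peptide=AQSLGLPAP
pos 29: UCG -> D; peptide=AQSLGLPAPD
pos 32: UAA -> STOP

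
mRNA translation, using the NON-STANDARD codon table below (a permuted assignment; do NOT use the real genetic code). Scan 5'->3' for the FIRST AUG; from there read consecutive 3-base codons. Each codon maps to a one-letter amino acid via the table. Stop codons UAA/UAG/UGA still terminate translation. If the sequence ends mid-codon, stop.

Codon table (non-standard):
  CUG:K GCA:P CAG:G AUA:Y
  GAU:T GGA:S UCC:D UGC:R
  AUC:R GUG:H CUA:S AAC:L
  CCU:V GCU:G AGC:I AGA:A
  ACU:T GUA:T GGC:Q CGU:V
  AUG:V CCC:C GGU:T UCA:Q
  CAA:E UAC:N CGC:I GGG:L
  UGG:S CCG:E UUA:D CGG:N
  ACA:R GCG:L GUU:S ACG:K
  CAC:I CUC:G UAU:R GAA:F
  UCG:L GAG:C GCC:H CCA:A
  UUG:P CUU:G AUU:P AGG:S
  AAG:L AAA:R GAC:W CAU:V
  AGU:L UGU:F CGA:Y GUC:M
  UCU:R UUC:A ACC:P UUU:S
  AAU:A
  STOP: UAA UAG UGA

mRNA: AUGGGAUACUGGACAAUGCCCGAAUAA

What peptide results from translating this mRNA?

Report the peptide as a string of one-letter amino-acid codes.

start AUG at pos 0
pos 0: AUG -> V; peptide=V
pos 3: GGA -> S; peptide=VS
pos 6: UAC -> N; peptide=VSN
pos 9: UGG -> S; peptide=VSNS
pos 12: ACA -> R; peptide=VSNSR
pos 15: AUG -> V; peptide=VSNSRV
pos 18: CCC -> C; peptide=VSNSRVC
pos 21: GAA -> F; peptide=VSNSRVCF
pos 24: UAA -> STOP

Answer: VSNSRVCF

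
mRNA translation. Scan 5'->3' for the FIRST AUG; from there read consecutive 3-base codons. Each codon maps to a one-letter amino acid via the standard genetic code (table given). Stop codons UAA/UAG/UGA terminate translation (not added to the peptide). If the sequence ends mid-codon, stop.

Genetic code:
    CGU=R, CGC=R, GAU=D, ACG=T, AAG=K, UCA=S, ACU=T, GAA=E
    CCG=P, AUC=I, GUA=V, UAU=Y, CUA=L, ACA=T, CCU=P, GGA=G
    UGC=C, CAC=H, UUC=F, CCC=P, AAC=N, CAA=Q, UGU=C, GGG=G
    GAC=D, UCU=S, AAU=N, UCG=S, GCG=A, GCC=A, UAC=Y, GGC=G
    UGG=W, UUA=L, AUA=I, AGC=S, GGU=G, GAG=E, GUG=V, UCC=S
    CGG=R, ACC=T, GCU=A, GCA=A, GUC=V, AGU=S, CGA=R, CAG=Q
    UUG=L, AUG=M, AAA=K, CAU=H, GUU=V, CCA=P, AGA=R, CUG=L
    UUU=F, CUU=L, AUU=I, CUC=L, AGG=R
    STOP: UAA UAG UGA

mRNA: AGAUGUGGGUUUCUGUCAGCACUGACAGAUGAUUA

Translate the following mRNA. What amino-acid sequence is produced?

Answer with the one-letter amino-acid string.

start AUG at pos 2
pos 2: AUG -> M; peptide=M
pos 5: UGG -> W; peptide=MW
pos 8: GUU -> V; peptide=MWV
pos 11: UCU -> S; peptide=MWVS
pos 14: GUC -> V; peptide=MWVSV
pos 17: AGC -> S; peptide=MWVSVS
pos 20: ACU -> T; peptide=MWVSVST
pos 23: GAC -> D; peptide=MWVSVSTD
pos 26: AGA -> R; peptide=MWVSVSTDR
pos 29: UGA -> STOP

Answer: MWVSVSTDR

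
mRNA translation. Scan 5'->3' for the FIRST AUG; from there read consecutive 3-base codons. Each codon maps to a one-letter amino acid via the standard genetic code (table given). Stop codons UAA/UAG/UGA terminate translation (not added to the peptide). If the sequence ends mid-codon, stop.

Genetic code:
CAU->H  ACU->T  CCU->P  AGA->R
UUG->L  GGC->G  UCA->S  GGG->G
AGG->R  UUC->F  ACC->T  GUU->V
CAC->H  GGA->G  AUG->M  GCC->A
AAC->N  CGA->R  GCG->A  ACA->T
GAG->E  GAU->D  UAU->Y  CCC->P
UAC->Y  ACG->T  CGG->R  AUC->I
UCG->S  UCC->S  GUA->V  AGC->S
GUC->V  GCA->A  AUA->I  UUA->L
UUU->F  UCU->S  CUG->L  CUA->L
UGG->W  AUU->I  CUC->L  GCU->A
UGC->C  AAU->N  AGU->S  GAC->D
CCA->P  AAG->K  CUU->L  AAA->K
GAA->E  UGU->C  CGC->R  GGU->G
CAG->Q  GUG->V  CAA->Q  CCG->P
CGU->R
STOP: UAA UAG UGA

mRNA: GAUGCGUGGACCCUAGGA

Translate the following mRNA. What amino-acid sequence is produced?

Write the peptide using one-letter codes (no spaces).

Answer: MRGP

Derivation:
start AUG at pos 1
pos 1: AUG -> M; peptide=M
pos 4: CGU -> R; peptide=MR
pos 7: GGA -> G; peptide=MRG
pos 10: CCC -> P; peptide=MRGP
pos 13: UAG -> STOP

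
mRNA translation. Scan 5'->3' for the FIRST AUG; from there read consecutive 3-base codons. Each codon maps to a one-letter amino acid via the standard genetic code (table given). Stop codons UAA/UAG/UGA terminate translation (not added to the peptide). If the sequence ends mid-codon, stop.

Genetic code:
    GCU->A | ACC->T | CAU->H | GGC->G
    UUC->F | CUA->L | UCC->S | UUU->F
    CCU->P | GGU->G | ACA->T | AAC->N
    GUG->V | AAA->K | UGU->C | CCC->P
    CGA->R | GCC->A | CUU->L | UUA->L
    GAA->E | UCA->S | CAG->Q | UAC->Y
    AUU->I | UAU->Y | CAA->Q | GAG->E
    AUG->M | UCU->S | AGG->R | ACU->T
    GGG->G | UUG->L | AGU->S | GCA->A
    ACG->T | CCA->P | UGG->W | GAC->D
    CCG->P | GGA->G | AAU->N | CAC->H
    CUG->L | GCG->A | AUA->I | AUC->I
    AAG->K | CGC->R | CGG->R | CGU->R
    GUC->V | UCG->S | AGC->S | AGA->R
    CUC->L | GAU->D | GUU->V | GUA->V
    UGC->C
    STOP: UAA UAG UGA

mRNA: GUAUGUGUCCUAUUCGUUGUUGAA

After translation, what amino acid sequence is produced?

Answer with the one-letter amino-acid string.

start AUG at pos 2
pos 2: AUG -> M; peptide=M
pos 5: UGU -> C; peptide=MC
pos 8: CCU -> P; peptide=MCP
pos 11: AUU -> I; peptide=MCPI
pos 14: CGU -> R; peptide=MCPIR
pos 17: UGU -> C; peptide=MCPIRC
pos 20: UGA -> STOP

Answer: MCPIRC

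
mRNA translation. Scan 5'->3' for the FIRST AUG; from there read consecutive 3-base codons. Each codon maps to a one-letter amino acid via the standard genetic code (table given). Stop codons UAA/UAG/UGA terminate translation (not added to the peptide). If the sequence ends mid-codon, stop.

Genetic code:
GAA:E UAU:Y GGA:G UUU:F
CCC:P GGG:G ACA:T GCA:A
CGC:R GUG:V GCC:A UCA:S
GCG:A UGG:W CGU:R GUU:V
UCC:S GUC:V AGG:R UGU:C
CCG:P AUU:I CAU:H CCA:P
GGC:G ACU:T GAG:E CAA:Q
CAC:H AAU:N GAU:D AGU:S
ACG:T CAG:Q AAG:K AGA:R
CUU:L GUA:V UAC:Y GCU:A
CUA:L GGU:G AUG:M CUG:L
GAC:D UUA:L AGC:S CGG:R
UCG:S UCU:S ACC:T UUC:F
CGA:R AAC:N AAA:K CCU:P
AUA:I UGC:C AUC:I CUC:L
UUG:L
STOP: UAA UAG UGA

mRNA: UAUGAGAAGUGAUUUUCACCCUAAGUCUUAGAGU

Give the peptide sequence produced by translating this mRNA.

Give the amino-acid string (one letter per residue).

Answer: MRSDFHPKS

Derivation:
start AUG at pos 1
pos 1: AUG -> M; peptide=M
pos 4: AGA -> R; peptide=MR
pos 7: AGU -> S; peptide=MRS
pos 10: GAU -> D; peptide=MRSD
pos 13: UUU -> F; peptide=MRSDF
pos 16: CAC -> H; peptide=MRSDFH
pos 19: CCU -> P; peptide=MRSDFHP
pos 22: AAG -> K; peptide=MRSDFHPK
pos 25: UCU -> S; peptide=MRSDFHPKS
pos 28: UAG -> STOP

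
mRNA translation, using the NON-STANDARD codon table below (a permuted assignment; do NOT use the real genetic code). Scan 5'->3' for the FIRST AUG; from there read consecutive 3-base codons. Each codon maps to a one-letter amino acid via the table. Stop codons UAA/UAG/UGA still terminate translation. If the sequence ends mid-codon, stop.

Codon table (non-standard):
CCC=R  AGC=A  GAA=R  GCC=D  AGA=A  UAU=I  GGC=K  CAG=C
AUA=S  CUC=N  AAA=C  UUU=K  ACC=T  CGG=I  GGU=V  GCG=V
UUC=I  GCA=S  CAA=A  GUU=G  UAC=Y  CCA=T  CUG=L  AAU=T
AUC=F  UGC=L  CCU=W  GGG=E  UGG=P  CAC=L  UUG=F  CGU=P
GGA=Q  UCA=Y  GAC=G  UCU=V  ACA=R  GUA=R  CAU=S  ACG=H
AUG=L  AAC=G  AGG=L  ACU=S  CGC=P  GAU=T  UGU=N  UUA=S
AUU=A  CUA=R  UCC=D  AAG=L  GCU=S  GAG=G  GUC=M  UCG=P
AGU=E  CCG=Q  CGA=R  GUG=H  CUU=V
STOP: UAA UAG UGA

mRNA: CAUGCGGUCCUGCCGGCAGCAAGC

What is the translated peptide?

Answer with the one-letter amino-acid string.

Answer: LIDLICA

Derivation:
start AUG at pos 1
pos 1: AUG -> L; peptide=L
pos 4: CGG -> I; peptide=LI
pos 7: UCC -> D; peptide=LID
pos 10: UGC -> L; peptide=LIDL
pos 13: CGG -> I; peptide=LIDLI
pos 16: CAG -> C; peptide=LIDLIC
pos 19: CAA -> A; peptide=LIDLICA
pos 22: only 2 nt remain (<3), stop (end of mRNA)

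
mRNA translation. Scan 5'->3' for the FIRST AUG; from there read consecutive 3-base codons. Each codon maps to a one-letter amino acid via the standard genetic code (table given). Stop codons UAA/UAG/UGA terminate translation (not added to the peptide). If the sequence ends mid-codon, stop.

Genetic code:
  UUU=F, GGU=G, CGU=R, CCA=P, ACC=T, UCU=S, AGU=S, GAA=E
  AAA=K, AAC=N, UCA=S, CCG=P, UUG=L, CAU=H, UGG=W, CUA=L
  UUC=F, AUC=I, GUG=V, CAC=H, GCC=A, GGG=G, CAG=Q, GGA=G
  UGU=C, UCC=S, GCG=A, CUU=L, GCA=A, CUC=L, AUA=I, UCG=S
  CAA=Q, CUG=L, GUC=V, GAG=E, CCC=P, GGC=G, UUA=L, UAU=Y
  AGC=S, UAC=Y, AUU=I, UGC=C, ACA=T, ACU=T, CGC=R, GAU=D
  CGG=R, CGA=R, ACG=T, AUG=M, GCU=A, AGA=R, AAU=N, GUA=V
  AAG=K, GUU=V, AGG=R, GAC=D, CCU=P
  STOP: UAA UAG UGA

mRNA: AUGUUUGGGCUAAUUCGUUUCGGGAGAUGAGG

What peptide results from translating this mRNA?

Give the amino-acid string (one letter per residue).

Answer: MFGLIRFGR

Derivation:
start AUG at pos 0
pos 0: AUG -> M; peptide=M
pos 3: UUU -> F; peptide=MF
pos 6: GGG -> G; peptide=MFG
pos 9: CUA -> L; peptide=MFGL
pos 12: AUU -> I; peptide=MFGLI
pos 15: CGU -> R; peptide=MFGLIR
pos 18: UUC -> F; peptide=MFGLIRF
pos 21: GGG -> G; peptide=MFGLIRFG
pos 24: AGA -> R; peptide=MFGLIRFGR
pos 27: UGA -> STOP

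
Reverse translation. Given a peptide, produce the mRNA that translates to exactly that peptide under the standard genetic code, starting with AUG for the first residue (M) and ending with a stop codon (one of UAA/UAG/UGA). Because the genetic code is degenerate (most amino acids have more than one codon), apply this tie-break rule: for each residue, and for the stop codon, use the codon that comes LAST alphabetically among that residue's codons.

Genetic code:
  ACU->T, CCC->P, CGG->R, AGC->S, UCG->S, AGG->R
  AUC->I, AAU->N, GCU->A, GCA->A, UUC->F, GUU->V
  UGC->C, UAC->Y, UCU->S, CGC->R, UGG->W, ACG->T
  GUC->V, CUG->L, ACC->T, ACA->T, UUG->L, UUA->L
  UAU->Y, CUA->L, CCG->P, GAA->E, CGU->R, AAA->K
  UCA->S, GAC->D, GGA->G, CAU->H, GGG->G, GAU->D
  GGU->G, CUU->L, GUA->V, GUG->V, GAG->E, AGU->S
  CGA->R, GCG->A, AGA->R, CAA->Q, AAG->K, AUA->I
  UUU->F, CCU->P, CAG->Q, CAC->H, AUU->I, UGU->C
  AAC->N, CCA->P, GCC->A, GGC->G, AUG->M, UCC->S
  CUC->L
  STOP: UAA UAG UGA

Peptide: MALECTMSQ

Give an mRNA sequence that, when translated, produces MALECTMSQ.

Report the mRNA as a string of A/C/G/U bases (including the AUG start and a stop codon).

Answer: mRNA: AUGGCUUUGGAGUGUACUAUGUCUCAGUGA

Derivation:
residue 1: M -> AUG (start codon)
residue 2: A codons sorted = GCA,GCC,GCG,GCU -> pick last = GCU
residue 3: L codons sorted = CUA,CUC,CUG,CUU,UUA,UUG -> pick last = UUG
residue 4: E codons sorted = GAA,GAG -> pick last = GAG
residue 5: C codons sorted = UGC,UGU -> pick last = UGU
residue 6: T codons sorted = ACA,ACC,ACG,ACU -> pick last = ACU
residue 7: M -> AUG (only codon)
residue 8: S codons sorted = AGC,AGU,UCA,UCC,UCG,UCU -> pick last = UCU
residue 9: Q codons sorted = CAA,CAG -> pick last = CAG
terminator: stop codons sorted = UAA,UAG,UGA -> pick last = UGA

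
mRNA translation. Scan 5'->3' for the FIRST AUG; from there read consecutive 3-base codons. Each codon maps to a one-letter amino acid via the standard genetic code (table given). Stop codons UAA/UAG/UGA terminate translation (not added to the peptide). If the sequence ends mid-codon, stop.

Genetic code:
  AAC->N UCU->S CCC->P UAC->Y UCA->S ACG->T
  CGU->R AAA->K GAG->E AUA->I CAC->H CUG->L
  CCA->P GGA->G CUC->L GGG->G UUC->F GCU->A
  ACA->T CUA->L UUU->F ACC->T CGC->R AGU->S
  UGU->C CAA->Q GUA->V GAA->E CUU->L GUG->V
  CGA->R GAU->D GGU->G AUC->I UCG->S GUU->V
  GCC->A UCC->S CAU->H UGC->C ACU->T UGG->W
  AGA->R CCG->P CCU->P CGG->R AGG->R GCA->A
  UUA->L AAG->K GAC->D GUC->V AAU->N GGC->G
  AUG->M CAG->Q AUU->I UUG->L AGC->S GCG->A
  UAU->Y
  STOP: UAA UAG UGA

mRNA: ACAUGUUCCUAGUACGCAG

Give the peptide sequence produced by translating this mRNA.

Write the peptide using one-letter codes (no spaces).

Answer: MFLVR

Derivation:
start AUG at pos 2
pos 2: AUG -> M; peptide=M
pos 5: UUC -> F; peptide=MF
pos 8: CUA -> L; peptide=MFL
pos 11: GUA -> V; peptide=MFLV
pos 14: CGC -> R; peptide=MFLVR
pos 17: only 2 nt remain (<3), stop (end of mRNA)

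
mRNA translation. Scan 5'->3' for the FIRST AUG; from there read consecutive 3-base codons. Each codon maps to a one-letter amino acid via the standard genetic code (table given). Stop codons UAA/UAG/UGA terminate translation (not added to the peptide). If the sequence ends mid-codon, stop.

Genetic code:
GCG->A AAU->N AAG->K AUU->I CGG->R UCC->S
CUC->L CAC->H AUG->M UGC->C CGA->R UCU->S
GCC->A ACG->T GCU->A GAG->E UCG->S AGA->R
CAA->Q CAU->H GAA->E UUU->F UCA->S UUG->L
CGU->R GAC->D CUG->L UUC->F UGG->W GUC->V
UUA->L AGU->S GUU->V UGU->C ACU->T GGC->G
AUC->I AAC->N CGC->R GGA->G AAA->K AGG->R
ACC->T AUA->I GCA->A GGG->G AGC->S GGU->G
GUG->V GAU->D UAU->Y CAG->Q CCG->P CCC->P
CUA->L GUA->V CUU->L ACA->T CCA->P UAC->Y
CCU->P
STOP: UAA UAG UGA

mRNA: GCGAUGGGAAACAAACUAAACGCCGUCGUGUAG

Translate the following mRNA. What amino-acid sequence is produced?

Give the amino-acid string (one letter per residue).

start AUG at pos 3
pos 3: AUG -> M; peptide=M
pos 6: GGA -> G; peptide=MG
pos 9: AAC -> N; peptide=MGN
pos 12: AAA -> K; peptide=MGNK
pos 15: CUA -> L; peptide=MGNKL
pos 18: AAC -> N; peptide=MGNKLN
pos 21: GCC -> A; peptide=MGNKLNA
pos 24: GUC -> V; peptide=MGNKLNAV
pos 27: GUG -> V; peptide=MGNKLNAVV
pos 30: UAG -> STOP

Answer: MGNKLNAVV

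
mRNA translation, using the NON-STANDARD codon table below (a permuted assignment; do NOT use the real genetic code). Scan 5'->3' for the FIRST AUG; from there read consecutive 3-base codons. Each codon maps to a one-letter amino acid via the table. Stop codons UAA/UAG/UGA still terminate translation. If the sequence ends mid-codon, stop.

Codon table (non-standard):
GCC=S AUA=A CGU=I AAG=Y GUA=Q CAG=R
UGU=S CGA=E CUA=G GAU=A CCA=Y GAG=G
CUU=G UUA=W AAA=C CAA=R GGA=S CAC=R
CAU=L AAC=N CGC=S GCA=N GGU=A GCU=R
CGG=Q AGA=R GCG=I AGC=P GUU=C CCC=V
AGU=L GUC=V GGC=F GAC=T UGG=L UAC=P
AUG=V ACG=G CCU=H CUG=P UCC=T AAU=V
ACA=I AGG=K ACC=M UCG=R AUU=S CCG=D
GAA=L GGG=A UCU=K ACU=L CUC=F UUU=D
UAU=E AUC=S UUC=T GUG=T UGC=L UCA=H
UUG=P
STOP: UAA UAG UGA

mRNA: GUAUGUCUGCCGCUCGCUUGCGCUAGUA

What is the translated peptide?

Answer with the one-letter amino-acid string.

Answer: VKSRSPS

Derivation:
start AUG at pos 2
pos 2: AUG -> V; peptide=V
pos 5: UCU -> K; peptide=VK
pos 8: GCC -> S; peptide=VKS
pos 11: GCU -> R; peptide=VKSR
pos 14: CGC -> S; peptide=VKSRS
pos 17: UUG -> P; peptide=VKSRSP
pos 20: CGC -> S; peptide=VKSRSPS
pos 23: UAG -> STOP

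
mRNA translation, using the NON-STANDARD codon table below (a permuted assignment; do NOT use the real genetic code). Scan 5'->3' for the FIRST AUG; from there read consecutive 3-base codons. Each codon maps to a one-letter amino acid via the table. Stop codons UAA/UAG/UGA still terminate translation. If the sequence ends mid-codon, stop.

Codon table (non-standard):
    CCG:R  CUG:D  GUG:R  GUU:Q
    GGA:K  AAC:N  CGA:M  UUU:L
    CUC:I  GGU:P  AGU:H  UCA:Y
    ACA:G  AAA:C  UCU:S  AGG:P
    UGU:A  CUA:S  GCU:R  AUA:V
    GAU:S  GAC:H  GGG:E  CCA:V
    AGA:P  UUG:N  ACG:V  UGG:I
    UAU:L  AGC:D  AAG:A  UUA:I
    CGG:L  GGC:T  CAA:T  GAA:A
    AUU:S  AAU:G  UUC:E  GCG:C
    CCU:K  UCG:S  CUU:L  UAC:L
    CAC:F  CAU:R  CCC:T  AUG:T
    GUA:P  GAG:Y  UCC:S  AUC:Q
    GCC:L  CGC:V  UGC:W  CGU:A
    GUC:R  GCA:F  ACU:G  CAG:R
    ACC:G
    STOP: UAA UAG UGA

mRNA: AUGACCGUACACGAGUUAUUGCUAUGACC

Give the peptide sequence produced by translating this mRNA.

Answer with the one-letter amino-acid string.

start AUG at pos 0
pos 0: AUG -> T; peptide=T
pos 3: ACC -> G; peptide=TG
pos 6: GUA -> P; peptide=TGP
pos 9: CAC -> F; peptide=TGPF
pos 12: GAG -> Y; peptide=TGPFY
pos 15: UUA -> I; peptide=TGPFYI
pos 18: UUG -> N; peptide=TGPFYIN
pos 21: CUA -> S; peptide=TGPFYINS
pos 24: UGA -> STOP

Answer: TGPFYINS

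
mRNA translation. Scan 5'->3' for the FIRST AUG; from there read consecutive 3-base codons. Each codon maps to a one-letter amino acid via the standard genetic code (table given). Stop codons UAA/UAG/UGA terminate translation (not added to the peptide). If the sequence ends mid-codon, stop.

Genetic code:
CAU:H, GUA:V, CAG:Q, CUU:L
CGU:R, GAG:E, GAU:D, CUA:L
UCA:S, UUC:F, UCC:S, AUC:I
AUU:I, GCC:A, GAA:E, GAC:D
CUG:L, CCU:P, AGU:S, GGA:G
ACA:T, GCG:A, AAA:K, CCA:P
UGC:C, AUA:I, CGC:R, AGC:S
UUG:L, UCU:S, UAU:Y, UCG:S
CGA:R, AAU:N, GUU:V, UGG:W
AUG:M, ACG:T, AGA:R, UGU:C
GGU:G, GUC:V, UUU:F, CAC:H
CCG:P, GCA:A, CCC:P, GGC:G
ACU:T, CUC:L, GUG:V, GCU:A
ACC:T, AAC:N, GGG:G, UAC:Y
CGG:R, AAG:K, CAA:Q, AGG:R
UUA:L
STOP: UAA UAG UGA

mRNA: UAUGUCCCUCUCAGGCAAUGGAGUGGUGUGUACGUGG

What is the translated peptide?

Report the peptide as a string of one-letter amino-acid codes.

Answer: MSLSGNGVVCTW

Derivation:
start AUG at pos 1
pos 1: AUG -> M; peptide=M
pos 4: UCC -> S; peptide=MS
pos 7: CUC -> L; peptide=MSL
pos 10: UCA -> S; peptide=MSLS
pos 13: GGC -> G; peptide=MSLSG
pos 16: AAU -> N; peptide=MSLSGN
pos 19: GGA -> G; peptide=MSLSGNG
pos 22: GUG -> V; peptide=MSLSGNGV
pos 25: GUG -> V; peptide=MSLSGNGVV
pos 28: UGU -> C; peptide=MSLSGNGVVC
pos 31: ACG -> T; peptide=MSLSGNGVVCT
pos 34: UGG -> W; peptide=MSLSGNGVVCTW
pos 37: only 0 nt remain (<3), stop (end of mRNA)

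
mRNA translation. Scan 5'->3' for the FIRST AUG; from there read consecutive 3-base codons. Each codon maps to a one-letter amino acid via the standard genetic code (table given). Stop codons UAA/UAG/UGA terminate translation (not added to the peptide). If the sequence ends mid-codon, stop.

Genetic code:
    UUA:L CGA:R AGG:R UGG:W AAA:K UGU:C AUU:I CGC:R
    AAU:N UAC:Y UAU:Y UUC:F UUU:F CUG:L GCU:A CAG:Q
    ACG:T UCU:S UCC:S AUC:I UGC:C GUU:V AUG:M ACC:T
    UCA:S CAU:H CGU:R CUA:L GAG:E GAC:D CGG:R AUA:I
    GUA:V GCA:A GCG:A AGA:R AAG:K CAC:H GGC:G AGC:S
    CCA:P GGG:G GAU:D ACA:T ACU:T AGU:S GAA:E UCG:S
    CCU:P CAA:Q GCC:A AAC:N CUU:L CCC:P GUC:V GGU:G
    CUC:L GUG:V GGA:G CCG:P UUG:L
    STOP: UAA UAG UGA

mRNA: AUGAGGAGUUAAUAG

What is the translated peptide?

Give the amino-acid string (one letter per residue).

start AUG at pos 0
pos 0: AUG -> M; peptide=M
pos 3: AGG -> R; peptide=MR
pos 6: AGU -> S; peptide=MRS
pos 9: UAA -> STOP

Answer: MRS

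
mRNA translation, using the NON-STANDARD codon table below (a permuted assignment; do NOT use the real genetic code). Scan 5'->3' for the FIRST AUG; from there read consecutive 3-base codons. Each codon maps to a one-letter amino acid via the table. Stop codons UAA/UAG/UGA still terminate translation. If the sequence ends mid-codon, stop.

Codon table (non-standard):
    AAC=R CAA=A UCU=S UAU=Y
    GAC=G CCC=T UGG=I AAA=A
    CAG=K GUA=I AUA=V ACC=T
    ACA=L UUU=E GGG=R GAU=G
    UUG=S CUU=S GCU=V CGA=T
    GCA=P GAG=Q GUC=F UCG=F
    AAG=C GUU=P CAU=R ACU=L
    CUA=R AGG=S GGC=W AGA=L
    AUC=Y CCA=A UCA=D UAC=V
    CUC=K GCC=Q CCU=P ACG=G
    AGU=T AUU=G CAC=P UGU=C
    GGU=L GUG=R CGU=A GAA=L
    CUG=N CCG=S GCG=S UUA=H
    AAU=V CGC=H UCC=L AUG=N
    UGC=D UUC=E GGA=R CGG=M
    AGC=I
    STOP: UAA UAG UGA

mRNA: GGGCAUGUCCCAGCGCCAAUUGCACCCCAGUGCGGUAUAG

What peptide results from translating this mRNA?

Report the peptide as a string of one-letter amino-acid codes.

start AUG at pos 4
pos 4: AUG -> N; peptide=N
pos 7: UCC -> L; peptide=NL
pos 10: CAG -> K; peptide=NLK
pos 13: CGC -> H; peptide=NLKH
pos 16: CAA -> A; peptide=NLKHA
pos 19: UUG -> S; peptide=NLKHAS
pos 22: CAC -> P; peptide=NLKHASP
pos 25: CCC -> T; peptide=NLKHASPT
pos 28: AGU -> T; peptide=NLKHASPTT
pos 31: GCG -> S; peptide=NLKHASPTTS
pos 34: GUA -> I; peptide=NLKHASPTTSI
pos 37: UAG -> STOP

Answer: NLKHASPTTSI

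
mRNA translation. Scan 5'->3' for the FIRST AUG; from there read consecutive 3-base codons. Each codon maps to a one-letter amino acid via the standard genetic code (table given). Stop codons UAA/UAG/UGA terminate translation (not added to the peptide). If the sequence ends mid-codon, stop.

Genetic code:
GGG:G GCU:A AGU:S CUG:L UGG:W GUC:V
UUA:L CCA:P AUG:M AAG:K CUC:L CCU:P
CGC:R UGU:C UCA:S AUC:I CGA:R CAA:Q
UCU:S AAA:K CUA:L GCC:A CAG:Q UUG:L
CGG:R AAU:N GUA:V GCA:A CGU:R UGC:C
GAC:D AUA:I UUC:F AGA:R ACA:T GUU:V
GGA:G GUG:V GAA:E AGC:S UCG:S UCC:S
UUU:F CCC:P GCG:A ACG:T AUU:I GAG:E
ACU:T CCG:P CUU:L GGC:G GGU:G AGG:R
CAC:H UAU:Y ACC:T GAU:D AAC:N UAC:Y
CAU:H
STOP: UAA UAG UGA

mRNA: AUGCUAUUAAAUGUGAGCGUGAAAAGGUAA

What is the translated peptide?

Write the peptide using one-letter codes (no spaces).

start AUG at pos 0
pos 0: AUG -> M; peptide=M
pos 3: CUA -> L; peptide=ML
pos 6: UUA -> L; peptide=MLL
pos 9: AAU -> N; peptide=MLLN
pos 12: GUG -> V; peptide=MLLNV
pos 15: AGC -> S; peptide=MLLNVS
pos 18: GUG -> V; peptide=MLLNVSV
pos 21: AAA -> K; peptide=MLLNVSVK
pos 24: AGG -> R; peptide=MLLNVSVKR
pos 27: UAA -> STOP

Answer: MLLNVSVKR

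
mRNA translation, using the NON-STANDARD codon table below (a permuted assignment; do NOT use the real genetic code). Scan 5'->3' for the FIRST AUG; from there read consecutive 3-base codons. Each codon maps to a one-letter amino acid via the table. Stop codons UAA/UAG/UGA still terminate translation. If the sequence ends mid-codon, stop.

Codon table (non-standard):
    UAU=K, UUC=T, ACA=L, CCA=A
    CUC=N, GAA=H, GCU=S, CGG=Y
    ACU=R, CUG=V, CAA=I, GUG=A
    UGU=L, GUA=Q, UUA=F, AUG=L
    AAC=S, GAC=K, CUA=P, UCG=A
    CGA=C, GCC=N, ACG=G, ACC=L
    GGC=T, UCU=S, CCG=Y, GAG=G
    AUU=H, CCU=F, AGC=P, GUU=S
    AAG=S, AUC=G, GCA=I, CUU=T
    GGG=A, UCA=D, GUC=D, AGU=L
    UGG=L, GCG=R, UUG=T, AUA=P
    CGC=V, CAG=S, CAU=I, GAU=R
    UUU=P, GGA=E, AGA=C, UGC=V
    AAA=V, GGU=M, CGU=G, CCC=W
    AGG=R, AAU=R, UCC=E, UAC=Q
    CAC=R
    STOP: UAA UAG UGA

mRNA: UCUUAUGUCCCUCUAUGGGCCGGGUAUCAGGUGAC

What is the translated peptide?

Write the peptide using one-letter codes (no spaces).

Answer: LENKAYMGR

Derivation:
start AUG at pos 4
pos 4: AUG -> L; peptide=L
pos 7: UCC -> E; peptide=LE
pos 10: CUC -> N; peptide=LEN
pos 13: UAU -> K; peptide=LENK
pos 16: GGG -> A; peptide=LENKA
pos 19: CCG -> Y; peptide=LENKAY
pos 22: GGU -> M; peptide=LENKAYM
pos 25: AUC -> G; peptide=LENKAYMG
pos 28: AGG -> R; peptide=LENKAYMGR
pos 31: UGA -> STOP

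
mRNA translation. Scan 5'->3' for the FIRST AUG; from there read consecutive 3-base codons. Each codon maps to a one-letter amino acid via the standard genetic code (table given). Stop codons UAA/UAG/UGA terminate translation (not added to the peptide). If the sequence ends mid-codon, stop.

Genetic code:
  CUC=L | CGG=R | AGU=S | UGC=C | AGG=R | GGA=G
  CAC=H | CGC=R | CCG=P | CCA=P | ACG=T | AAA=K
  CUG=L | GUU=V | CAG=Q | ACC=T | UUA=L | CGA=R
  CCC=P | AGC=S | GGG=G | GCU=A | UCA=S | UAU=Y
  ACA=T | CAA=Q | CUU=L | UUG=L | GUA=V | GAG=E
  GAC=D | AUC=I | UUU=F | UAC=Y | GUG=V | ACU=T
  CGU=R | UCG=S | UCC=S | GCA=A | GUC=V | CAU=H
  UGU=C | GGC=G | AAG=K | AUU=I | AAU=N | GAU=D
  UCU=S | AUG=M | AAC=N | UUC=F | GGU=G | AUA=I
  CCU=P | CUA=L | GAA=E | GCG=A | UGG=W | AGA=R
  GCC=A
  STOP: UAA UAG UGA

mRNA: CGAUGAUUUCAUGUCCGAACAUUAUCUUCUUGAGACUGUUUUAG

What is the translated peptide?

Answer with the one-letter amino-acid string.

Answer: MISCPNIIFLRLF

Derivation:
start AUG at pos 2
pos 2: AUG -> M; peptide=M
pos 5: AUU -> I; peptide=MI
pos 8: UCA -> S; peptide=MIS
pos 11: UGU -> C; peptide=MISC
pos 14: CCG -> P; peptide=MISCP
pos 17: AAC -> N; peptide=MISCPN
pos 20: AUU -> I; peptide=MISCPNI
pos 23: AUC -> I; peptide=MISCPNII
pos 26: UUC -> F; peptide=MISCPNIIF
pos 29: UUG -> L; peptide=MISCPNIIFL
pos 32: AGA -> R; peptide=MISCPNIIFLR
pos 35: CUG -> L; peptide=MISCPNIIFLRL
pos 38: UUU -> F; peptide=MISCPNIIFLRLF
pos 41: UAG -> STOP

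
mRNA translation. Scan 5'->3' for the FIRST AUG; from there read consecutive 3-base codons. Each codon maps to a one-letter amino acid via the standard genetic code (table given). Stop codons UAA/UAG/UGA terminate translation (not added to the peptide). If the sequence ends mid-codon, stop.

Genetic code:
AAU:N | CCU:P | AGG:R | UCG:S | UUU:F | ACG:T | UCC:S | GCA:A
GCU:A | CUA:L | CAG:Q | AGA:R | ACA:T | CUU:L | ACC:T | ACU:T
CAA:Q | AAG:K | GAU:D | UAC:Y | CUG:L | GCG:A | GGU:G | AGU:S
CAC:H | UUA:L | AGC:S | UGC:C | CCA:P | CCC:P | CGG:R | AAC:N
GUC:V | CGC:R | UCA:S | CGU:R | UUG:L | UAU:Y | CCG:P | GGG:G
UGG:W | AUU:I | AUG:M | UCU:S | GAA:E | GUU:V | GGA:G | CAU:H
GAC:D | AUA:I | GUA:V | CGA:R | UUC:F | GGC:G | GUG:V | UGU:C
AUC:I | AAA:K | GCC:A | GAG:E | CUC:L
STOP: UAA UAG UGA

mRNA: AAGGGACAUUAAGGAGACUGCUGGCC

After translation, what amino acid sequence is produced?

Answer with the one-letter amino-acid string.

Answer: (empty: no AUG start codon)

Derivation:
no AUG start codon found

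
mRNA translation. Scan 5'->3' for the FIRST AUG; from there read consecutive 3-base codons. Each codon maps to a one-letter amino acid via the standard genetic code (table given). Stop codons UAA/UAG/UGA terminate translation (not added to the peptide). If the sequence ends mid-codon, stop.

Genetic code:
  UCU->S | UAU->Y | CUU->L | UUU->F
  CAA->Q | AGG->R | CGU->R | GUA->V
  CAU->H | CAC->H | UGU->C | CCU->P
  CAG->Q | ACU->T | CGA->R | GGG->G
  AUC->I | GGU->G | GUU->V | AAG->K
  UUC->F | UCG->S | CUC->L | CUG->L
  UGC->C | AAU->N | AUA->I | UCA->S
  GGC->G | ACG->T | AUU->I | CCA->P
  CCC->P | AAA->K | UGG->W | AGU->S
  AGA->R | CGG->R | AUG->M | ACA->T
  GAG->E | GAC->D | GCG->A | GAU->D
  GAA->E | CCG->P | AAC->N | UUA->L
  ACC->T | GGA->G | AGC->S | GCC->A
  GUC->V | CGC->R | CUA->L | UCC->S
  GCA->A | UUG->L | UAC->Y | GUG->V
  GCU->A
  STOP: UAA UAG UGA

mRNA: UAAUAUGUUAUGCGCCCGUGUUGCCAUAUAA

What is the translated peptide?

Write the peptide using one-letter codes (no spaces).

Answer: MLCARVAI

Derivation:
start AUG at pos 4
pos 4: AUG -> M; peptide=M
pos 7: UUA -> L; peptide=ML
pos 10: UGC -> C; peptide=MLC
pos 13: GCC -> A; peptide=MLCA
pos 16: CGU -> R; peptide=MLCAR
pos 19: GUU -> V; peptide=MLCARV
pos 22: GCC -> A; peptide=MLCARVA
pos 25: AUA -> I; peptide=MLCARVAI
pos 28: UAA -> STOP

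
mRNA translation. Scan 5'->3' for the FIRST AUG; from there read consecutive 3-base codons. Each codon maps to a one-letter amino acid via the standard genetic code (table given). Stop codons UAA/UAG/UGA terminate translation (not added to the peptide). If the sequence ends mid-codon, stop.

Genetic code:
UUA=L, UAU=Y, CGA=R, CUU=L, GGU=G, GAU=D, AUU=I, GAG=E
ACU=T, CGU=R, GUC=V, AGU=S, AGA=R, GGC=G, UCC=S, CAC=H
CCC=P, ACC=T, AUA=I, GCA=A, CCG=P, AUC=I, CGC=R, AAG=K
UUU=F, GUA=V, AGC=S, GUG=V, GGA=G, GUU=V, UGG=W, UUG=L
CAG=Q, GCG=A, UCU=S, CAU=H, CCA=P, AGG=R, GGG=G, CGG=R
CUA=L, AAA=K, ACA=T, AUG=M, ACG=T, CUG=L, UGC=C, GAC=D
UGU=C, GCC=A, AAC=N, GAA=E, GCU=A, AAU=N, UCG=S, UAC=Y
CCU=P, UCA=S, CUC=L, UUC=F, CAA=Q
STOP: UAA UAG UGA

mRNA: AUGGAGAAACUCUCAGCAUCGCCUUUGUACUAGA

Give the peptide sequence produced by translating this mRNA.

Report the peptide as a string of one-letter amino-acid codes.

start AUG at pos 0
pos 0: AUG -> M; peptide=M
pos 3: GAG -> E; peptide=ME
pos 6: AAA -> K; peptide=MEK
pos 9: CUC -> L; peptide=MEKL
pos 12: UCA -> S; peptide=MEKLS
pos 15: GCA -> A; peptide=MEKLSA
pos 18: UCG -> S; peptide=MEKLSAS
pos 21: CCU -> P; peptide=MEKLSASP
pos 24: UUG -> L; peptide=MEKLSASPL
pos 27: UAC -> Y; peptide=MEKLSASPLY
pos 30: UAG -> STOP

Answer: MEKLSASPLY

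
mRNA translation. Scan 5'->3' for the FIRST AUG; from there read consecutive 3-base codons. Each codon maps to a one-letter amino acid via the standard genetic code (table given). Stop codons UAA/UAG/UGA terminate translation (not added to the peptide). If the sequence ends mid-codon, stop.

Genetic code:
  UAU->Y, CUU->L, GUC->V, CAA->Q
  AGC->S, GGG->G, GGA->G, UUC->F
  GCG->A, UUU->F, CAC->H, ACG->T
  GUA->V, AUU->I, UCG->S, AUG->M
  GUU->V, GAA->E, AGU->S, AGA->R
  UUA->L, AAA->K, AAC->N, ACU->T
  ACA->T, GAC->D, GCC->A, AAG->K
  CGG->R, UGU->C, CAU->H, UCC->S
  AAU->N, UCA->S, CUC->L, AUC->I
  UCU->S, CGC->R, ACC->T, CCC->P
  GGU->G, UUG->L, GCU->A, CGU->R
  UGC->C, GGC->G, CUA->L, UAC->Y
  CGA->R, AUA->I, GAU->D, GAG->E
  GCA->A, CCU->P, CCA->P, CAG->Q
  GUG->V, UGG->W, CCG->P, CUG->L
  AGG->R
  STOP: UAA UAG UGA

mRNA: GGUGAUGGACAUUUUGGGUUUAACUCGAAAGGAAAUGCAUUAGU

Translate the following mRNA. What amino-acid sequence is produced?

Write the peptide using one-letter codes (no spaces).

Answer: MDILGLTRKEMH

Derivation:
start AUG at pos 4
pos 4: AUG -> M; peptide=M
pos 7: GAC -> D; peptide=MD
pos 10: AUU -> I; peptide=MDI
pos 13: UUG -> L; peptide=MDIL
pos 16: GGU -> G; peptide=MDILG
pos 19: UUA -> L; peptide=MDILGL
pos 22: ACU -> T; peptide=MDILGLT
pos 25: CGA -> R; peptide=MDILGLTR
pos 28: AAG -> K; peptide=MDILGLTRK
pos 31: GAA -> E; peptide=MDILGLTRKE
pos 34: AUG -> M; peptide=MDILGLTRKEM
pos 37: CAU -> H; peptide=MDILGLTRKEMH
pos 40: UAG -> STOP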